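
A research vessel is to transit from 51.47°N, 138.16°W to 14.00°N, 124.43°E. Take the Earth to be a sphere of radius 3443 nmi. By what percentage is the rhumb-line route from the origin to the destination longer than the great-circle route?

4.8%

Great circle: σ = 1.4593 rad → d_gc = Rσ = 5024.3 nmi
Rhumb: Δφ = -0.6540, Δλ = -1.7001, Δψ = -0.8044, q = Δφ/Δψ = 0.8130 → d_rh = R√(Δφ²+q²Δλ²) = 5264.6 nmi
Excess = (5264.6 − 5024.3) / 5024.3 = 240.3 / 5024.3 = 4.78% ≈ 4.8%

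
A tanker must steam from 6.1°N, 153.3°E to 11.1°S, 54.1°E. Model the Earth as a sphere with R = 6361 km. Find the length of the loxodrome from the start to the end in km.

Δψ = ln[tan(π/4+φ₂/2)/tan(π/4+φ₁/2)] = -0.3016;  Δφ = -0.3002 rad,  Δλ = -1.7314 rad
q = Δφ/Δψ = 0.9953
d = R·√(Δφ² + q²Δλ²) = 6361·1.74914 = 11126 km

11126 km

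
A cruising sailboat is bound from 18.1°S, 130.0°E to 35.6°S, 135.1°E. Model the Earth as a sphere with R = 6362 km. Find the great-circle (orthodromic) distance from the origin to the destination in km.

Haversine: a = sin²(Δφ/2)+cos φ₁ cos φ₂ sin²(Δλ/2) = 0.02467;  σ = 2·atan2(√a,√(1−a))
σ = 18.074° → d = Rσ = 6362·0.31545 = 2007 km

2007 km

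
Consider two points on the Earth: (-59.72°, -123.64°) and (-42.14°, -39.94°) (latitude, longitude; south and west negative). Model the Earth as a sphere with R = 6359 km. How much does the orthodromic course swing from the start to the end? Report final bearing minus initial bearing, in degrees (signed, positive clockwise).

Initial bearing θ₁ = atan2(sin Δλ cos φ₂, cos φ₁ sin φ₂ − sin φ₁ cos φ₂ cos Δλ) = 109.99°
Final bearing θ₂ = (initial bearing from the destination back to the start) + 180° = 39.72°
Δθ = θ₂ − θ₁ = -70.3°

-70.3°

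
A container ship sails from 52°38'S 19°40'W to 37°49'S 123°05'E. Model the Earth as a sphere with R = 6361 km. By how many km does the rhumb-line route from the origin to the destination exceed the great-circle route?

1870 km

Great circle: cos σ = sin φ₁ sin φ₂ + cos φ₁ cos φ₂ cos Δλ,  σ = 1.4649 rad → d_gc = 9318.5 km
Rhumb line: Δψ = +0.3703, q = Δφ/Δψ = 0.6983, d_rh = R√(Δφ²+q²Δλ²) = 11188.8 km
Excess = 11188.8 − 9318.5 = 1870.3 ≈ 1870 km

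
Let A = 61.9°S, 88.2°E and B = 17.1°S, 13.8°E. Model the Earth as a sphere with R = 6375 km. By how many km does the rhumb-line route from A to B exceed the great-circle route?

Great circle: cos σ = sin φ₁ sin φ₂ + cos φ₁ cos φ₂ cos Δλ,  σ = 1.1805 rad → d_gc = 7525.8 km
Rhumb line: Δψ = +1.0823, q = Δφ/Δψ = 0.7225, d_rh = R√(Δφ²+q²Δλ²) = 7785.5 km
Excess = 7785.5 − 7525.8 = 259.7 ≈ 260 km

260 km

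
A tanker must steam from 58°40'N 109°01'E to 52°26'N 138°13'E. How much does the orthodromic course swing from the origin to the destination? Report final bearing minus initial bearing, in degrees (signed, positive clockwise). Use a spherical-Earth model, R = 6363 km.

Initial bearing θ₁ = atan2(sin Δλ cos φ₂, cos φ₁ sin φ₂ − sin φ₁ cos φ₂ cos Δλ) = 98.11°
Final bearing θ₂ = (initial bearing from the destination back to the start) + 180° = 122.39°
Δθ = θ₂ − θ₁ = +24.3°

+24.3°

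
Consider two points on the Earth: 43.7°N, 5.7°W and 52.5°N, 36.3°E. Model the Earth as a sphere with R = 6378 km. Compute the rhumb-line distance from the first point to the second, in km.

Δψ = ln[tan(π/4+φ₂/2)/tan(π/4+φ₁/2)] = +0.2308;  Δφ = +0.1536 rad,  Δλ = +0.7330 rad
q = Δφ/Δψ = 0.6655
d = R·√(Δφ² + q²Δλ²) = 6378·0.51147 = 3262 km

3262 km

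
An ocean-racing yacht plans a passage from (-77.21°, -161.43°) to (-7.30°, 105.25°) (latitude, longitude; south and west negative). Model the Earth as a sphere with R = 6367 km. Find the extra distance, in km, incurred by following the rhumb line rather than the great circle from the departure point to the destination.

610 km

Great circle: cos σ = sin φ₁ sin φ₂ + cos φ₁ cos φ₂ cos Δλ,  σ = 1.4594 rad → d_gc = 9291.8 km
Rhumb line: Δψ = +2.0608, q = Δφ/Δψ = 0.5921, d_rh = R√(Δφ²+q²Δλ²) = 9902.2 km
Excess = 9902.2 − 9291.8 = 610.4 ≈ 610 km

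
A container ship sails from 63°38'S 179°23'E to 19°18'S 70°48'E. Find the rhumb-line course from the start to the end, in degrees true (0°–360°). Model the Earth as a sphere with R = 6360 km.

Δψ = ln[tan(π/4+φ₂/2)/tan(π/4+φ₁/2)] = +1.1080
Δλ = -1.8951 rad (taken the short way round)
course = atan2(Δλ, Δψ) = 300.31°

300.3°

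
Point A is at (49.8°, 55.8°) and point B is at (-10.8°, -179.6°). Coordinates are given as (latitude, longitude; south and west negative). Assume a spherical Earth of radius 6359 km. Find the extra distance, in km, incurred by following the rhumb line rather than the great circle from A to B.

625 km

Great circle: cos σ = sin φ₁ sin φ₂ + cos φ₁ cos φ₂ cos Δλ,  σ = 2.0980 rad → d_gc = 13341.4 km
Rhumb line: Δψ = -1.1949, q = Δφ/Δψ = 0.8852, d_rh = R√(Δφ²+q²Δλ²) = 13966.8 km
Excess = 13966.8 − 13341.4 = 625.4 ≈ 625 km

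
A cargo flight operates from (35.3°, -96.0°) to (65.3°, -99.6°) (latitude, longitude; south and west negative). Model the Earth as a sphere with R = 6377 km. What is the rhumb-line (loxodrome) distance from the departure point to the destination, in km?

Δψ = ln[tan(π/4+φ₂/2)/tan(π/4+φ₁/2)] = +0.8597;  Δφ = +0.5236 rad,  Δλ = -0.0628 rad
q = Δφ/Δψ = 0.6091
d = R·√(Δφ² + q²Δλ²) = 6377·0.52500 = 3348 km

3348 km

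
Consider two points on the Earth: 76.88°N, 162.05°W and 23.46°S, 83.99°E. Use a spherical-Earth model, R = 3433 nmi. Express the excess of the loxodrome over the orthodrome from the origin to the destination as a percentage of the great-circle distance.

Great circle: σ = 2.0627 rad → d_gc = Rσ = 7081.1 nmi
Rhumb: Δφ = -1.7513, Δλ = -1.9890, Δψ = -2.5843, q = Δφ/Δψ = 0.6777 → d_rh = R√(Δφ²+q²Δλ²) = 7586.6 nmi
Excess = (7586.6 − 7081.1) / 7081.1 = 505.5 / 7081.1 = 7.14% ≈ 7.1%

7.1%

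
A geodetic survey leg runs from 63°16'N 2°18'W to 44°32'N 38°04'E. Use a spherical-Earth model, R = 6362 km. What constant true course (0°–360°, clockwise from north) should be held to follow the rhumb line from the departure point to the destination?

Δψ = ln[tan(π/4+φ₂/2)/tan(π/4+φ₁/2)] = -0.5672
Δλ = +0.7045 rad (taken the short way round)
course = atan2(Δλ, Δψ) = 128.84°

128.8°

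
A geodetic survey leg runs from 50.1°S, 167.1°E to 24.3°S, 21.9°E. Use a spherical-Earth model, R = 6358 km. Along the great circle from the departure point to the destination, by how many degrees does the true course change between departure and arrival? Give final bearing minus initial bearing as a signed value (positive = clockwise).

At departure: θ₁ = atan2(sin Δλ cos φ₂, cos φ₁ sin φ₂ − sin φ₁ cos φ₂ cos Δλ) = 211.82°
At arrival: θ₂ = atan2(sin Δλ cos φ₁, −cos φ₂ sin φ₁ + sin φ₂ cos φ₁ cos Δλ) = 338.21°
Δθ = θ₂ − θ₁ = +126.4°

+126.4°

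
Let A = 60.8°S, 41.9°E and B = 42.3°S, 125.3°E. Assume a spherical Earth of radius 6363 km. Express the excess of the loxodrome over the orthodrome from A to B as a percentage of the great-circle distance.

6.1%

Great circle: σ = 0.8906 rad → d_gc = Rσ = 5666.8 km
Rhumb: Δφ = +0.3229, Δλ = +1.4556, Δψ = +0.5290, q = Δφ/Δψ = 0.6104 → d_rh = R√(Δφ²+q²Δλ²) = 6015.0 km
Excess = (6015.0 − 5666.8) / 5666.8 = 348.2 / 5666.8 = 6.14% ≈ 6.1%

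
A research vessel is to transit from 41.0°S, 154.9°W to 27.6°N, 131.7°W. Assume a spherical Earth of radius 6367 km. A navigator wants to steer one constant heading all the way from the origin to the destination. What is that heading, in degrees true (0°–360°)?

Meridional parts: M(φ₁)=-0.7859, M(φ₂)=+0.5015 → ΔM = +1.2874;  Δλ = +0.4049 rad
tan C = Δλ / ΔM = +0.3145 → C = 17.46°

17.5°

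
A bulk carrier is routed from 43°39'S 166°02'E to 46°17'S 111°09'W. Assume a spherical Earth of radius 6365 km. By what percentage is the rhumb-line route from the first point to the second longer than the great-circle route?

Great circle: σ = 0.9747 rad → d_gc = Rσ = 6203.9 km
Rhumb: Δφ = -0.0460, Δλ = +1.4454, Δψ = -0.0650, q = Δφ/Δψ = 0.7073 → d_rh = R√(Δφ²+q²Δλ²) = 6514.1 km
Excess = (6514.1 − 6203.9) / 6203.9 = 310.2 / 6203.9 = 5.00% ≈ 5.0%

5.0%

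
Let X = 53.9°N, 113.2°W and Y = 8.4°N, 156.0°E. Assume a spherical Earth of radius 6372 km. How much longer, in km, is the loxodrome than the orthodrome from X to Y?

356 km

Great circle: cos σ = sin φ₁ sin φ₂ + cos φ₁ cos φ₂ cos Δλ,  σ = 1.4607 rad → d_gc = 9307.4 km
Rhumb line: Δψ = -0.9741, q = Δφ/Δψ = 0.8153, d_rh = R√(Δφ²+q²Δλ²) = 9663.3 km
Excess = 9663.3 − 9307.4 = 355.9 ≈ 356 km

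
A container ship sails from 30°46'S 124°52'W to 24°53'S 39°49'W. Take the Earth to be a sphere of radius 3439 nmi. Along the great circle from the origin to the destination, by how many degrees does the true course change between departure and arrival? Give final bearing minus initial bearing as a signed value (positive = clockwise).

Initial bearing θ₁ = atan2(sin Δλ cos φ₂, cos φ₁ sin φ₂ − sin φ₁ cos φ₂ cos Δλ) = 109.58°
Final bearing θ₂ = (initial bearing from the destination back to the start) + 180° = 63.18°
Δθ = θ₂ − θ₁ = -46.4°

-46.4°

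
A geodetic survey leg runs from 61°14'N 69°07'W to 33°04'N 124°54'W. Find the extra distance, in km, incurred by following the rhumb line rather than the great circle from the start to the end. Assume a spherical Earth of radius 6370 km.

116 km

Great circle: cos σ = sin φ₁ sin φ₂ + cos φ₁ cos φ₂ cos Δλ,  σ = 0.7883 rad → d_gc = 5021.37 km
Rhumb line: Δψ = -0.7487, q = Δφ/Δψ = 0.6566, d_rh = R√(Δφ²+q²Δλ²) = 5136.92 km
Excess = 5136.92 − 5021.37 = 115.55 ≈ 116 km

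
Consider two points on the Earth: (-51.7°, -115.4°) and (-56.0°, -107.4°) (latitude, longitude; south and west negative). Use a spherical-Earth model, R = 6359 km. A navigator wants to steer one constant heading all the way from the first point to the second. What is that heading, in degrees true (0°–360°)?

132.4°

Meridional parts: M(φ₁)=-1.0577, M(φ₂)=-1.1851 → ΔM = -0.1274;  Δλ = +0.1396 rad
tan C = Δλ / ΔM = -1.0963 → C = 132.37°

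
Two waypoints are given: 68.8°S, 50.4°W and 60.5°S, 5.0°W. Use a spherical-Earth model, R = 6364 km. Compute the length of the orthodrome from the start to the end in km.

Haversine: a = sin²(Δφ/2)+cos φ₁ cos φ₂ sin²(Δλ/2) = 0.03176;  σ = 2·atan2(√a,√(1−a))
σ = 20.530° → d = Rσ = 6364·0.35832 = 2280 km

2280 km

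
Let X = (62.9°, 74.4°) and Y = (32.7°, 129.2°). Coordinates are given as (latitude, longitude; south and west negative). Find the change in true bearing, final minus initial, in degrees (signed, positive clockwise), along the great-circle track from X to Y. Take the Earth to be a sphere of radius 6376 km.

Initial bearing θ₁ = atan2(sin Δλ cos φ₂, cos φ₁ sin φ₂ − sin φ₁ cos φ₂ cos Δλ) = 105.11°
Final bearing θ₂ = (initial bearing from the destination back to the start) + 180° = 148.49°
Δθ = θ₂ − θ₁ = +43.4°

+43.4°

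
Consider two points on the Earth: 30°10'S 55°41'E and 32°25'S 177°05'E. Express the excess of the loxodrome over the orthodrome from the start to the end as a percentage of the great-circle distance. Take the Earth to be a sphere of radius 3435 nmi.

7.7%

Great circle: σ = 1.6819 rad → d_gc = Rσ = 5777.3 nmi
Rhumb: Δφ = -0.0393, Δλ = +2.1188, Δψ = -0.0460, q = Δφ/Δψ = 0.8544 → d_rh = R√(Δφ²+q²Δλ²) = 6220.2 nmi
Excess = (6220.2 − 5777.3) / 5777.3 = 442.9 / 5777.3 = 7.67% ≈ 7.7%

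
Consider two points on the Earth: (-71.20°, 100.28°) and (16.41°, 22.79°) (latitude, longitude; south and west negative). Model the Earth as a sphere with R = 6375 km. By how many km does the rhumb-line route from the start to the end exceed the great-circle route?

Great circle: cos σ = sin φ₁ sin φ₂ + cos φ₁ cos φ₂ cos Δλ,  σ = 1.7726 rad → d_gc = 11300.6 km
Rhumb line: Δψ = +2.0889, q = Δφ/Δψ = 0.7320, d_rh = R√(Δφ²+q²Δλ²) = 11612.7 km
Excess = 11612.7 − 11300.6 = 312.1 ≈ 312 km

312 km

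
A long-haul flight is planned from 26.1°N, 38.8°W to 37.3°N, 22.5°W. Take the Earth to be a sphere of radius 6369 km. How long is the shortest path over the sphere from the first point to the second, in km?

1976 km

cos σ = sin φ₁ sin φ₂ + cos φ₁ cos φ₂ cos Δλ
      = sin(26.10°)sin(37.30°) + cos(26.10°)cos(37.30°)cos(16.30°) = 0.9522
σ = 17.779° → d = Rσ = 6369·0.31030 = 1976 km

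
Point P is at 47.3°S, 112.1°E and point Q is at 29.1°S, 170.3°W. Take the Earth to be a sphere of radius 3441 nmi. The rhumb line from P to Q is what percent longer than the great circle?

Great circle: σ = 1.0648 rad → d_gc = Rσ = 3664.1 nmi
Rhumb: Δφ = +0.3176, Δλ = +1.3544, Δψ = +0.4081, q = Δφ/Δψ = 0.7784 → d_rh = R√(Δφ²+q²Δλ²) = 3788.7 nmi
Excess = (3788.7 − 3664.1) / 3664.1 = 124.6 / 3664.1 = 3.40% ≈ 3.4%

3.4%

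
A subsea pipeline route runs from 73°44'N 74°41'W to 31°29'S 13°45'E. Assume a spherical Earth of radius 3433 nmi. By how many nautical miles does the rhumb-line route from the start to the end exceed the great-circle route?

219 nmi

Great circle: cos σ = sin φ₁ sin φ₂ + cos φ₁ cos φ₂ cos Δλ,  σ = 2.0884 rad → d_gc = 7169.5 nmi
Rhumb line: Δψ = -2.5249, q = Δφ/Δψ = 0.7273, d_rh = R√(Δφ²+q²Δλ²) = 7388.8 nmi
Excess = 7388.8 − 7169.5 = 219.3 ≈ 219 nmi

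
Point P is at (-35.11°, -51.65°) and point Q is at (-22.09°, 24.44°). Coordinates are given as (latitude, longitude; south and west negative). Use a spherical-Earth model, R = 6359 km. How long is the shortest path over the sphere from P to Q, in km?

7382 km

cos σ = sin φ₁ sin φ₂ + cos φ₁ cos φ₂ cos Δλ
      = sin(-35.11°)sin(-22.09°) + cos(-35.11°)cos(-22.09°)cos(76.09°) = 0.3985
σ = 66.515° → d = Rσ = 6359·1.16090 = 7382 km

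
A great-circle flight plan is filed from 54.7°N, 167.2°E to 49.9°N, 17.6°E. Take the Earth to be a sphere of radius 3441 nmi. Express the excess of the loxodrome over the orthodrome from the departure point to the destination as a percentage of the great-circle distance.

Great circle: σ = 1.2627 rad → d_gc = Rσ = 4345.0 nmi
Rhumb: Δφ = -0.0838, Δλ = -2.6110, Δψ = -0.1372, q = Δφ/Δψ = 0.6107 → d_rh = R√(Δφ²+q²Δλ²) = 5494.8 nmi
Excess = (5494.8 − 4345.0) / 4345.0 = 1149.8 / 4345.0 = 26.46% ≈ 26.5%

26.5%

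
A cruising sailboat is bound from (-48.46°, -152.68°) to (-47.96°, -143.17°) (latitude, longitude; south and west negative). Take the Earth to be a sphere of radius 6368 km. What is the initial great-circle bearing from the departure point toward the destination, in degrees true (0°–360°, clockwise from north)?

θ = atan2( sin Δλ·cos φ₂ ,  cos φ₁ sin φ₂ − sin φ₁ cos φ₂ cos Δλ )
  = atan2(+0.1106, +0.0018) = 89.05°

89.0°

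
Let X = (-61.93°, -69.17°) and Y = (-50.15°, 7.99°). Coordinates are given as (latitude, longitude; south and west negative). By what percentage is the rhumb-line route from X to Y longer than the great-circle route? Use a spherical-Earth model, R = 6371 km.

Great circle: σ = 0.7311 rad → d_gc = Rσ = 4658.0 km
Rhumb: Δφ = +0.2056, Δλ = +1.3467, Δψ = +0.3716, q = Δφ/Δψ = 0.5532 → d_rh = R√(Δφ²+q²Δλ²) = 4924.2 km
Excess = (4924.2 − 4658.0) / 4658.0 = 266.2 / 4658.0 = 5.71% ≈ 5.7%

5.7%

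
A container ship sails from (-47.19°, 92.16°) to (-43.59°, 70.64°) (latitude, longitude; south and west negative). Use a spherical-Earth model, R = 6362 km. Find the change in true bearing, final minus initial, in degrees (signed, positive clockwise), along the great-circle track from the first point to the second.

+15.4°

Initial bearing θ₁ = atan2(sin Δλ cos φ₂, cos φ₁ sin φ₂ − sin φ₁ cos φ₂ cos Δλ) = 275.54°
Final bearing θ₂ = (initial bearing from the destination back to the start) + 180° = 290.95°
Δθ = θ₂ − θ₁ = +15.4°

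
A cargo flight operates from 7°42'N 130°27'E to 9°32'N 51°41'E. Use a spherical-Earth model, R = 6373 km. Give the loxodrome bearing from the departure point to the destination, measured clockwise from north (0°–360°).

271.3°

Δψ = ln[tan(π/4+φ₂/2)/tan(π/4+φ₁/2)] = +0.0324
Δλ = -1.3747 rad (taken the short way round)
course = atan2(Δλ, Δψ) = 271.35°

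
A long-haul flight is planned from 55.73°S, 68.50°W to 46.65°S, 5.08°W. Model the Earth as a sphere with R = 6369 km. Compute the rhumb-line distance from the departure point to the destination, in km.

Rhumb course C = atan2(Δλ, Δψ) with Δψ = ln[tan(π/4+φ₂/2)/tan(π/4+φ₁/2)] = +0.2539, Δλ = +1.1069 → C = 77.08°
d = R·|Δφ| / |cos C| = 6369·0.15848 / 0.22362 = 4514 km

4514 km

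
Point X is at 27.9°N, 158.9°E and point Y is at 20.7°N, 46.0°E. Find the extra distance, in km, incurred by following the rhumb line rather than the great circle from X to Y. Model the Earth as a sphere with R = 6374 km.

452 km

Great circle: cos σ = sin φ₁ sin φ₂ + cos φ₁ cos φ₂ cos Δλ,  σ = 1.7277 rad → d_gc = 11012.6 km
Rhumb line: Δψ = -0.1380, q = Δφ/Δψ = 0.9106, d_rh = R√(Δφ²+q²Δλ²) = 11464.5 km
Excess = 11464.5 − 11012.6 = 451.9 ≈ 452 km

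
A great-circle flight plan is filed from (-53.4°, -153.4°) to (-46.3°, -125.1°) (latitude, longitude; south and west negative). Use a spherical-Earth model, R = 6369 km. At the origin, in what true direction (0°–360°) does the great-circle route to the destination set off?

80.1°

θ = atan2( sin Δλ·cos φ₂ ,  cos φ₁ sin φ₂ − sin φ₁ cos φ₂ cos Δλ )
  = atan2(+0.3275, +0.0573) = 80.08°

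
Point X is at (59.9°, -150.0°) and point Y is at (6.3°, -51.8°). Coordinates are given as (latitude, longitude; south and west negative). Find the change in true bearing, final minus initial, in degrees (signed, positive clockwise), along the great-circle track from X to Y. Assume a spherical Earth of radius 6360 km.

Initial bearing θ₁ = atan2(sin Δλ cos φ₂, cos φ₁ sin φ₂ − sin φ₁ cos φ₂ cos Δλ) = 79.76°
Final bearing θ₂ = (initial bearing from the destination back to the start) + 180° = 150.23°
Δθ = θ₂ − θ₁ = +70.5°

+70.5°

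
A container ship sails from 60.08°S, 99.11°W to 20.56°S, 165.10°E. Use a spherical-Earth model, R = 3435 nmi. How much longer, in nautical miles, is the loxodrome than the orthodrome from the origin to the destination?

283 nmi

Great circle: cos σ = sin φ₁ sin φ₂ + cos φ₁ cos φ₂ cos Δλ,  σ = 1.3106 rad → d_gc = 4501.9 nmi
Rhumb line: Δψ = +0.9530, q = Δφ/Δψ = 0.7238, d_rh = R√(Δφ²+q²Δλ²) = 4784.5 nmi
Excess = 4784.5 − 4501.9 = 282.6 ≈ 283 nmi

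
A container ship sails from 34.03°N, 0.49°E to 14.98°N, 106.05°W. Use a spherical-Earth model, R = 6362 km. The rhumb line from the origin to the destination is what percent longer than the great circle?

3.6%

Great circle: σ = 1.6542 rad → d_gc = Rσ = 10523.7 km
Rhumb: Δφ = -0.3325, Δλ = -1.8595, Δψ = -0.3678, q = Δφ/Δψ = 0.9040 → d_rh = R√(Δφ²+q²Δλ²) = 10901.0 km
Excess = (10901.0 − 10523.7) / 10523.7 = 377.3 / 10523.7 = 3.59% ≈ 3.6%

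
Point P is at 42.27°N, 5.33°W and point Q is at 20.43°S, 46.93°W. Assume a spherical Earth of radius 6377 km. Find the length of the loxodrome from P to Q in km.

Δψ = ln[tan(π/4+φ₂/2)/tan(π/4+φ₁/2)] = -1.1799;  Δφ = -1.0943 rad,  Δλ = -0.7261 rad
q = Δφ/Δψ = 0.9275
d = R·√(Δφ² + q²Δλ²) = 6377·1.28491 = 8194 km

8194 km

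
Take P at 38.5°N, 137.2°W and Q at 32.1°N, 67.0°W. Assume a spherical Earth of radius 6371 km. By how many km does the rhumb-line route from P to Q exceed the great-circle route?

147 km

Great circle: cos σ = sin φ₁ sin φ₂ + cos φ₁ cos φ₂ cos Δλ,  σ = 0.9820 rad → d_gc = 6256.21 km
Rhumb line: Δψ = -0.1370, q = Δφ/Δψ = 0.8153, d_rh = R√(Δφ²+q²Δλ²) = 6403.70 km
Excess = 6403.70 − 6256.21 = 147.49 ≈ 147 km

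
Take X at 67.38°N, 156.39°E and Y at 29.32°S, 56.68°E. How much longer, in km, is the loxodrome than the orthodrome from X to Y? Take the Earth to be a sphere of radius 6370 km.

439 km

Great circle: cos σ = sin φ₁ sin φ₂ + cos φ₁ cos φ₂ cos Δλ,  σ = 2.1043 rad → d_gc = 13404.6 km
Rhumb line: Δψ = -2.1451, q = Δφ/Δψ = 0.7868, d_rh = R√(Δφ²+q²Δλ²) = 13843.9 km
Excess = 13843.9 − 13404.6 = 439.3 ≈ 439 km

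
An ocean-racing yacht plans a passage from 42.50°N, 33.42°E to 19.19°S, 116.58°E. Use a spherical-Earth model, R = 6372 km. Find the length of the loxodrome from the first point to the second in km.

Δψ = ln[tan(π/4+φ₂/2)/tan(π/4+φ₁/2)] = -1.1623;  Δφ = -1.0767 rad,  Δλ = +1.4514 rad
q = Δφ/Δψ = 0.9263
d = R·√(Δφ² + q²Δλ²) = 6372·1.72247 = 10976 km

10976 km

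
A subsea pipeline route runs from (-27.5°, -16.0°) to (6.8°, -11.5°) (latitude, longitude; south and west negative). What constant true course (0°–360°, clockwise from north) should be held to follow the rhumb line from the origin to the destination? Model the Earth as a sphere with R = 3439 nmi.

Meridional parts: M(φ₁)=-0.4995, M(φ₂)=+0.1190 → ΔM = +0.6185;  Δλ = +0.0785 rad
tan C = Δλ / ΔM = +0.1270 → C = 7.24°

7.2°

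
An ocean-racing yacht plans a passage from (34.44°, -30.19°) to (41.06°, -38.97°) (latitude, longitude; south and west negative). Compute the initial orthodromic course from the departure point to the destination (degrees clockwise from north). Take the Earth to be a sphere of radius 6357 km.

N = sin Δλ·cos φ₂ = -0.1151;  D = cos φ₁ sin φ₂ − sin φ₁ cos φ₂ cos Δλ = +0.1203
initial course = atan2(N, D) = 316.26°

316.3°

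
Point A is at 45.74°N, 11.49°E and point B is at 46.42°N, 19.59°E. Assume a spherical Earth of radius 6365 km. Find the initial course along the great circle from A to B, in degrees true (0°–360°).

N = sin Δλ·cos φ₂ = +0.0971;  D = cos φ₁ sin φ₂ − sin φ₁ cos φ₂ cos Δλ = +0.0168
initial course = atan2(N, D) = 80.19°

80.2°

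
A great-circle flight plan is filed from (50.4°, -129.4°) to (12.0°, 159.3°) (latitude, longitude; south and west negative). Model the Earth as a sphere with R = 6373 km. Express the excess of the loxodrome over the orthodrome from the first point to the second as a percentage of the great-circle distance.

Great circle: σ = 1.2024 rad → d_gc = Rσ = 7663.0 km
Rhumb: Δφ = -0.6702, Δλ = -1.2444, Δψ = -0.8106, q = Δφ/Δψ = 0.8268 → d_rh = R√(Δφ²+q²Δλ²) = 7825.5 km
Excess = (7825.5 − 7663.0) / 7663.0 = 162.5 / 7663.0 = 2.12% ≈ 2.1%

2.1%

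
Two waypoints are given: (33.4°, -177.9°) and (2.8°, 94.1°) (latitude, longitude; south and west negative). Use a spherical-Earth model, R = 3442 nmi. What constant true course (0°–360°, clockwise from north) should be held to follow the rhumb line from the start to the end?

249.6°

Meridional parts: M(φ₁)=+0.6191, M(φ₂)=+0.0489 → ΔM = -0.5702;  Δλ = -1.5359 rad
tan C = Δλ / ΔM = +2.6937 → C = 249.63°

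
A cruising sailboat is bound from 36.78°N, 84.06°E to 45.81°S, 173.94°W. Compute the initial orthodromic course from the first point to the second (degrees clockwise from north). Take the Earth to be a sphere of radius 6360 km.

θ = atan2( sin Δλ·cos φ₂ ,  cos φ₁ sin φ₂ − sin φ₁ cos φ₂ cos Δλ )
  = atan2(+0.6818, -0.4875) = 125.57°

125.6°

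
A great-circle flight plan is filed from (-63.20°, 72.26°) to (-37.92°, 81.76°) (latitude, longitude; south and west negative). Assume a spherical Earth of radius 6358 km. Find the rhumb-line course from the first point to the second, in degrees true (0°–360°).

Δψ = ln[tan(π/4+φ₂/2)/tan(π/4+φ₁/2)] = +0.7183
Δλ = +0.1658 rad (taken the short way round)
course = atan2(Δλ, Δψ) = 13.00°

13.0°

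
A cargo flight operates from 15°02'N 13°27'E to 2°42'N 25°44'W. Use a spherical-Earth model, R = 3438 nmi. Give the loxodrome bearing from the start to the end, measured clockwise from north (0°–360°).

252.3°

Δψ = ln[tan(π/4+φ₂/2)/tan(π/4+φ₁/2)] = -0.2183
Δλ = -0.6839 rad (taken the short way round)
course = atan2(Δλ, Δψ) = 252.30°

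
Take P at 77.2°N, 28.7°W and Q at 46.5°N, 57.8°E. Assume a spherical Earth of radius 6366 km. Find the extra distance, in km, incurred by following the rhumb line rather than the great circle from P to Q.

Great circle: cos σ = sin φ₁ sin φ₂ + cos φ₁ cos φ₂ cos Δλ,  σ = 0.7718 rad → d_gc = 4913.3 km
Rhumb line: Δψ = -1.2689, q = Δφ/Δψ = 0.4223, d_rh = R√(Δφ²+q²Δλ²) = 5301.5 km
Excess = 5301.5 − 4913.3 = 388.2 ≈ 388 km

388 km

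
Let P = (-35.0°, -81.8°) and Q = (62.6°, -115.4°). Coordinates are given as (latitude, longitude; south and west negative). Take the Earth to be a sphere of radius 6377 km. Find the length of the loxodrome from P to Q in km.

Rhumb course C = atan2(Δλ, Δψ) with Δψ = ln[tan(π/4+φ₂/2)/tan(π/4+φ₁/2)] = +2.0644, Δλ = -0.5864 → C = 344.14°
d = R·|Δφ| / |cos C| = 6377·1.70344 / 0.96194 = 11293 km

11293 km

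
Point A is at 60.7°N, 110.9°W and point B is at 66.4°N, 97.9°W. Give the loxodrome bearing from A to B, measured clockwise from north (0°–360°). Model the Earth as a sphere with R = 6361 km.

45.3°

Meridional parts: M(φ₁)=+1.3417, M(φ₂)=+1.5658 → ΔM = +0.2242;  Δλ = +0.2269 rad
tan C = Δλ / ΔM = +1.0120 → C = 45.34°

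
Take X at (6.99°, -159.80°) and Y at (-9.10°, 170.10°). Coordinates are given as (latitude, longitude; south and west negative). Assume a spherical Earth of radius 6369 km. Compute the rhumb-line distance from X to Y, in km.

Δψ = ln[tan(π/4+φ₂/2)/tan(π/4+φ₁/2)] = -0.2818;  Δφ = -0.2808 rad,  Δλ = -0.5253 rad
q = Δφ/Δψ = 0.9965
d = R·√(Δφ² + q²Δλ²) = 6369·0.59409 = 3784 km

3784 km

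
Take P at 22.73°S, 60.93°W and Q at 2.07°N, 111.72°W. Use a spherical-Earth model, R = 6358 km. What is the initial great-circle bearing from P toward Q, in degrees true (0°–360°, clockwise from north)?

289.7°

θ = atan2( sin Δλ·cos φ₂ ,  cos φ₁ sin φ₂ − sin φ₁ cos φ₂ cos Δλ )
  = atan2(-0.7743, +0.2774) = 289.71°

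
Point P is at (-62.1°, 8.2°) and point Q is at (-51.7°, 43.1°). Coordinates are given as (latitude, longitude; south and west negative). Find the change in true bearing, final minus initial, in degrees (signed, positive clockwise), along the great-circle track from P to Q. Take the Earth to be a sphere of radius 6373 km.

Initial bearing θ₁ = atan2(sin Δλ cos φ₂, cos φ₁ sin φ₂ − sin φ₁ cos φ₂ cos Δλ) = 76.98°
Final bearing θ₂ = (initial bearing from the destination back to the start) + 180° = 47.36°
Δθ = θ₂ − θ₁ = -29.6°

-29.6°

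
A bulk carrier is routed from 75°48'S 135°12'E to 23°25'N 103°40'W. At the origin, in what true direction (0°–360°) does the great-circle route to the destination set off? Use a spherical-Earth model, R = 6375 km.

N = sin Δλ·cos φ₂ = +0.7855;  D = cos φ₁ sin φ₂ − sin φ₁ cos φ₂ cos Δλ = -0.3625
initial course = atan2(N, D) = 114.77°

114.8°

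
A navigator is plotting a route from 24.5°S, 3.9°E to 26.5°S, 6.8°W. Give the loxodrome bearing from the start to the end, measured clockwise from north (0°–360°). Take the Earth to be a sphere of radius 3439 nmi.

258.3°

Meridional parts: M(φ₁)=-0.4413, M(φ₂)=-0.4799 → ΔM = -0.0387;  Δλ = -0.1868 rad
tan C = Δλ / ΔM = +4.8285 → C = 258.30°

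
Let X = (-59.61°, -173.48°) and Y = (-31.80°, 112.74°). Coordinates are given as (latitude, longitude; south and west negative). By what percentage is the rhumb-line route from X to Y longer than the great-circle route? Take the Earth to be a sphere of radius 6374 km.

4.0%

Great circle: σ = 0.9586 rad → d_gc = Rσ = 6110.3 km
Rhumb: Δφ = +0.4854, Δλ = -1.2877, Δψ = +0.7175, q = Δφ/Δψ = 0.6765 → d_rh = R√(Δφ²+q²Δλ²) = 6356.2 km
Excess = (6356.2 − 6110.3) / 6110.3 = 245.9 / 6110.3 = 4.02% ≈ 4.0%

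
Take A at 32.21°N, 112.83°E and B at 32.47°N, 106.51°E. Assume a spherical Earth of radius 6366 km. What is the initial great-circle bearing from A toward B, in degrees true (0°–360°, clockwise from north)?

N = sin Δλ·cos φ₂ = -0.0929;  D = cos φ₁ sin φ₂ − sin φ₁ cos φ₂ cos Δλ = +0.0073
initial course = atan2(N, D) = 274.48°

274.5°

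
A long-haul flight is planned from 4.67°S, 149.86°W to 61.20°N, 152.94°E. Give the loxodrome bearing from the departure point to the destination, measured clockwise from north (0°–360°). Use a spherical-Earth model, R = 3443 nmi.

325.3°

Meridional parts: M(φ₁)=-0.0816, M(φ₂)=+1.3596 → ΔM = +1.4412;  Δλ = -0.9983 rad
tan C = Δλ / ΔM = -0.6927 → C = 325.29°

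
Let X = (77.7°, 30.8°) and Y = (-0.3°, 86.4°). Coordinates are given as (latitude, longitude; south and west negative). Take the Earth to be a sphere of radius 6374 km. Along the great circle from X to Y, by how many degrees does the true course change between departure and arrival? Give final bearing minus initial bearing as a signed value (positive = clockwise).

+46.0°

Initial bearing θ₁ = atan2(sin Δλ cos φ₂, cos φ₁ sin φ₂ − sin φ₁ cos φ₂ cos Δλ) = 123.84°
Final bearing θ₂ = (initial bearing from the destination back to the start) + 180° = 169.81°
Δθ = θ₂ − θ₁ = +46.0°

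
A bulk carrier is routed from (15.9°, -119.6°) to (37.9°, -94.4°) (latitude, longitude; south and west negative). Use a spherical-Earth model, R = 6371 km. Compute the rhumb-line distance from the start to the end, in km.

3480 km

Rhumb course C = atan2(Δλ, Δψ) with Δψ = ln[tan(π/4+φ₂/2)/tan(π/4+φ₁/2)] = +0.4346, Δλ = +0.4398 → C = 45.34°
d = R·|Δφ| / |cos C| = 6371·0.38397 / 0.70290 = 3480 km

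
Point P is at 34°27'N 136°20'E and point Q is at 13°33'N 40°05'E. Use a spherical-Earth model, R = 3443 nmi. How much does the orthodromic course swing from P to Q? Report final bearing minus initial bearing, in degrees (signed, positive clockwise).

Initial bearing θ₁ = atan2(sin Δλ cos φ₂, cos φ₁ sin φ₂ − sin φ₁ cos φ₂ cos Δλ) = 284.67°
Final bearing θ₂ = (initial bearing from the destination back to the start) + 180° = 235.14°
Δθ = θ₂ − θ₁ = -49.5°

-49.5°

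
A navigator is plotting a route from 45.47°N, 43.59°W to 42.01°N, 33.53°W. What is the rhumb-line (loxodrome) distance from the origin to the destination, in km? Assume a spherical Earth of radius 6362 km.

894 km

Rhumb course C = atan2(Δλ, Δψ) with Δψ = ln[tan(π/4+φ₂/2)/tan(π/4+φ₁/2)] = -0.0836, Δλ = +0.1756 → C = 115.47°
d = R·|Δφ| / |cos C| = 6362·0.06039 / 0.42998 = 894 km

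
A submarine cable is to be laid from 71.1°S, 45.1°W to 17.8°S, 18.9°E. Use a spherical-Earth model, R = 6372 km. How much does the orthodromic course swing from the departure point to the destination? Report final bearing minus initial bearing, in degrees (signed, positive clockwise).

Initial bearing θ₁ = atan2(sin Δλ cos φ₂, cos φ₁ sin φ₂ − sin φ₁ cos φ₂ cos Δλ) = 70.93°
Final bearing θ₂ = (initial bearing from the destination back to the start) + 180° = 18.76°
Δθ = θ₂ − θ₁ = -52.2°

-52.2°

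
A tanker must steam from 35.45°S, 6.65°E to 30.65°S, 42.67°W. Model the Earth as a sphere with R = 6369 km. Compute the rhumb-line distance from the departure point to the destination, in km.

4624 km

Rhumb course C = atan2(Δλ, Δψ) with Δψ = ln[tan(π/4+φ₂/2)/tan(π/4+φ₁/2)] = +0.1000, Δλ = -0.8608 → C = 276.63°
d = R·|Δφ| / |cos C| = 6369·0.08378 / 0.11540 = 4624 km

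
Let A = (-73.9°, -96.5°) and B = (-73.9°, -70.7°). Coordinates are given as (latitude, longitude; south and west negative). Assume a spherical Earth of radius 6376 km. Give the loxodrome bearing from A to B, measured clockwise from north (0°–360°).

Δψ = ln[tan(π/4+φ₂/2)/tan(π/4+φ₁/2)] = +0.0000
Δλ = +0.4503 rad (taken the short way round)
course = atan2(Δλ, Δψ) = 90.00°

90.0°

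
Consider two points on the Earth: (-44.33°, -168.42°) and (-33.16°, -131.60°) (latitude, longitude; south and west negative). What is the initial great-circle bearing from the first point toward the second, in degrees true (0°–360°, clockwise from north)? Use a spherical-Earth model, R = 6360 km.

81.3°

N = sin Δλ·cos φ₂ = +0.5017;  D = cos φ₁ sin φ₂ − sin φ₁ cos φ₂ cos Δλ = +0.0770
initial course = atan2(N, D) = 81.27°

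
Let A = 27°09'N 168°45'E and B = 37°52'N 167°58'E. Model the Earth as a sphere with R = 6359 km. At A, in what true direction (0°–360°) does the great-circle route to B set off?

N = sin Δλ·cos φ₂ = -0.0108;  D = cos φ₁ sin φ₂ − sin φ₁ cos φ₂ cos Δλ = +0.1860
initial course = atan2(N, D) = 356.68°

356.7°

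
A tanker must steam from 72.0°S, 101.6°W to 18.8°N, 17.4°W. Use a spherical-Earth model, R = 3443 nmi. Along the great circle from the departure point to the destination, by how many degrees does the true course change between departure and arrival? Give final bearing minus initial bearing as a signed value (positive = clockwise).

Initial bearing θ₁ = atan2(sin Δλ cos φ₂, cos φ₁ sin φ₂ − sin φ₁ cos φ₂ cos Δλ) = 78.56°
Final bearing θ₂ = (initial bearing from the destination back to the start) + 180° = 18.66°
Δθ = θ₂ − θ₁ = -59.9°

-59.9°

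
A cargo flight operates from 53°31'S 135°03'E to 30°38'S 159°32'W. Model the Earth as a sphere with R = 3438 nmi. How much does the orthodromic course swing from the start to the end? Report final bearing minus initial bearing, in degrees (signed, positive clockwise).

Initial bearing θ₁ = atan2(sin Δλ cos φ₂, cos φ₁ sin φ₂ − sin φ₁ cos φ₂ cos Δλ) = 91.11°
Final bearing θ₂ = (initial bearing from the destination back to the start) + 180° = 43.70°
Δθ = θ₂ − θ₁ = -47.4°

-47.4°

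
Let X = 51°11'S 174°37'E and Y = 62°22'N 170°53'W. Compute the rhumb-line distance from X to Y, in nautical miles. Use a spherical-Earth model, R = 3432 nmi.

6838 nmi

Δψ = ln[tan(π/4+φ₂/2)/tan(π/4+φ₁/2)] = +2.4459;  Δφ = +1.9818 rad,  Δλ = +0.2531 rad
q = Δφ/Δψ = 0.8103
d = R·√(Δφ² + q²Δλ²) = 3432·1.99240 = 6838 nmi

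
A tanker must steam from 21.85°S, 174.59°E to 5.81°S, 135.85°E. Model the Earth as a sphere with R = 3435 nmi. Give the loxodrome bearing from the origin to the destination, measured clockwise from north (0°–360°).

Δψ = ln[tan(π/4+φ₂/2)/tan(π/4+φ₁/2)] = +0.2894
Δλ = -0.6761 rad (taken the short way round)
course = atan2(Δλ, Δψ) = 293.17°

293.2°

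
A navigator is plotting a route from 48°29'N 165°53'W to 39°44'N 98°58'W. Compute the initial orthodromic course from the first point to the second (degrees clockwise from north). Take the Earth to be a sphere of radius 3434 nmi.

74.4°

N = sin Δλ·cos φ₂ = +0.7075;  D = cos φ₁ sin φ₂ − sin φ₁ cos φ₂ cos Δλ = +0.1979
initial course = atan2(N, D) = 74.37°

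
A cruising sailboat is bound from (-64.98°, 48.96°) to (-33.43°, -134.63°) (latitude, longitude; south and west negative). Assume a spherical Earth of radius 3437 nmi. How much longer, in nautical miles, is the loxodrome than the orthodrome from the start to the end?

1952 nmi

Great circle: cos σ = sin φ₁ sin φ₂ + cos φ₁ cos φ₂ cos Δλ,  σ = 1.4233 rad → d_gc = 4891.9 nmi
Rhumb line: Δψ = +0.8859, q = Δφ/Δψ = 0.6216, d_rh = R√(Δφ²+q²Δλ²) = 6844.3 nmi
Excess = 6844.3 − 4891.9 = 1952.4 ≈ 1952 nmi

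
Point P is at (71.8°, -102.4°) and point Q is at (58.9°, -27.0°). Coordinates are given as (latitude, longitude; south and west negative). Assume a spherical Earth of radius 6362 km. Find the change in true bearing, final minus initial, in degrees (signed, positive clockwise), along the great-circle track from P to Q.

Initial bearing θ₁ = atan2(sin Δλ cos φ₂, cos φ₁ sin φ₂ − sin φ₁ cos φ₂ cos Δλ) = 73.96°
Final bearing θ₂ = (initial bearing from the destination back to the start) + 180° = 144.47°
Δθ = θ₂ − θ₁ = +70.5°

+70.5°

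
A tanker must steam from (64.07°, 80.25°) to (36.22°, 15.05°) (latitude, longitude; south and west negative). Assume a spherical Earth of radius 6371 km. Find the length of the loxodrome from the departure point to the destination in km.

5432 km

Δψ = ln[tan(π/4+φ₂/2)/tan(π/4+φ₁/2)] = -0.7897;  Δφ = -0.4861 rad,  Δλ = -1.1380 rad
q = Δφ/Δψ = 0.6155
d = R·√(Δφ² + q²Δλ²) = 6371·0.85259 = 5432 km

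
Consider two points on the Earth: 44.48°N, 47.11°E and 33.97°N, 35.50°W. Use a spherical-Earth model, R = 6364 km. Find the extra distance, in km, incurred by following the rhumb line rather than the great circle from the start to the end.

Great circle: cos σ = sin φ₁ sin φ₂ + cos φ₁ cos φ₂ cos Δλ,  σ = 1.0842 rad → d_gc = 6899.93 km
Rhumb line: Δψ = -0.2376, q = Δφ/Δψ = 0.7721, d_rh = R√(Δφ²+q²Δλ²) = 7180.36 km
Excess = 7180.36 − 6899.93 = 280.43 ≈ 280 km

280 km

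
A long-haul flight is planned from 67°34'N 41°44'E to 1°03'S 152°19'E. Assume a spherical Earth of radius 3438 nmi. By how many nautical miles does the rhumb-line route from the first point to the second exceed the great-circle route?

Great circle: cos σ = sin φ₁ sin φ₂ + cos φ₁ cos φ₂ cos Δλ,  σ = 1.7225 rad → d_gc = 5921.8 nmi
Rhumb line: Δψ = -1.6363, q = Δφ/Δψ = 0.7319, d_rh = R√(Δφ²+q²Δλ²) = 6367.0 nmi
Excess = 6367.0 − 5921.8 = 445.2 ≈ 445 nmi

445 nmi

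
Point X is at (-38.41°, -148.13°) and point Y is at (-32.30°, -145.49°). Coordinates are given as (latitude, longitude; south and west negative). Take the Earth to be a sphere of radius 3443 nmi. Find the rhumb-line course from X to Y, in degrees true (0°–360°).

Meridional parts: M(φ₁)=-0.7271, M(φ₂)=-0.5962 → ΔM = +0.1309;  Δλ = +0.0461 rad
tan C = Δλ / ΔM = +0.3521 → C = 19.40°

19.4°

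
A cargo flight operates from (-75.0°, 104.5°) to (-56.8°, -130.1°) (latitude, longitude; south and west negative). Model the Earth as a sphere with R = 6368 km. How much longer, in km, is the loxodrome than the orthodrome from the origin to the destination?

Great circle: cos σ = sin φ₁ sin φ₂ + cos φ₁ cos φ₂ cos Δλ,  σ = 0.7581 rad → d_gc = 4827.5 km
Rhumb line: Δψ = +0.8173, q = Δφ/Δψ = 0.3887, d_rh = R√(Δφ²+q²Δλ²) = 5782.2 km
Excess = 5782.2 − 4827.5 = 954.7 ≈ 955 km

955 km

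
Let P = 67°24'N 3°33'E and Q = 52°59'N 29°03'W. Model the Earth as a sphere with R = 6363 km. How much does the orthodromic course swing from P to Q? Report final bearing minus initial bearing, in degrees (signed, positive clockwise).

Initial bearing θ₁ = atan2(sin Δλ cos φ₂, cos φ₁ sin φ₂ − sin φ₁ cos φ₂ cos Δλ) = 243.55°
Final bearing θ₂ = (initial bearing from the destination back to the start) + 180° = 214.85°
Δθ = θ₂ − θ₁ = -28.7°

-28.7°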